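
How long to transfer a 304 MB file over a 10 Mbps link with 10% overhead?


Effective throughput = 10 * (1 - 10/100) = 9 Mbps
File size in Mb = 304 * 8 = 2432 Mb
Time = 2432 / 9
Time = 270.2222 seconds


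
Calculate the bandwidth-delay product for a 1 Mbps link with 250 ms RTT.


BDP = bandwidth * RTT
= 1 Mbps * 250 ms
= 1 * 1e6 * 250 / 1000 bits
= 250000 bits
= 31250 bytes
= 30.5176 KB
BDP = 250000 bits (31250 bytes)


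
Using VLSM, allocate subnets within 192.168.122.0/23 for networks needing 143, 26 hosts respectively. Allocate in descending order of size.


143 hosts -> /24 (254 usable): 192.168.122.0/24
26 hosts -> /27 (30 usable): 192.168.123.0/27
Allocation: 192.168.122.0/24 (143 hosts, 254 usable); 192.168.123.0/27 (26 hosts, 30 usable)


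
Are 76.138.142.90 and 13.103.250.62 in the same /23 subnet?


Mask: 255.255.254.0
76.138.142.90 AND mask = 76.138.142.0
13.103.250.62 AND mask = 13.103.250.0
No, different subnets (76.138.142.0 vs 13.103.250.0)


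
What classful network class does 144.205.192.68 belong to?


First octet: 144
Binary: 10010000
10xxxxxx -> Class B (128-191)
Class B, default mask 255.255.0.0 (/16)


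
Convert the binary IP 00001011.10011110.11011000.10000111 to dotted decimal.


00001011 = 11
10011110 = 158
11011000 = 216
10000111 = 135
IP: 11.158.216.135


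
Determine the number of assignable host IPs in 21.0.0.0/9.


Host bits = 32 - 9 = 23
Total addresses = 2^23 = 8388608
Usable = total - 2 (network and broadcast)
Usable hosts: 8388606


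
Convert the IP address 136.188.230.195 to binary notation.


136 = 10001000
188 = 10111100
230 = 11100110
195 = 11000011
Binary: 10001000.10111100.11100110.11000011


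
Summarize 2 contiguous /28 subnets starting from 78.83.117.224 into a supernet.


Original prefix: /28
Number of subnets: 2 = 2^1
New prefix = 28 - 1 = 27
Supernet: 78.83.117.224/27


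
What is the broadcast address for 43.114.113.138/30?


Network: 43.114.113.136/30
Host bits = 2
Set all host bits to 1:
Broadcast: 43.114.113.139


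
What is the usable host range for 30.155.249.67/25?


Network: 30.155.249.0
Broadcast: 30.155.249.127
First usable = network + 1
Last usable = broadcast - 1
Range: 30.155.249.1 to 30.155.249.126


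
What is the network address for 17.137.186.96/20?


IP:   00010001.10001001.10111010.01100000
Mask: 11111111.11111111.11110000.00000000
AND operation:
Net:  00010001.10001001.10110000.00000000
Network: 17.137.176.0/20


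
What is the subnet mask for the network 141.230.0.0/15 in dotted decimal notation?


/15 means 15 network bits, 17 host bits
Binary: 11111111111111100000000000000000
Mask: 255.254.0.0


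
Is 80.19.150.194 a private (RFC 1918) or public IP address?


RFC 1918 private ranges:
  10.0.0.0/8 (10.0.0.0 - 10.255.255.255)
  172.16.0.0/12 (172.16.0.0 - 172.31.255.255)
  192.168.0.0/16 (192.168.0.0 - 192.168.255.255)
Public (not in any RFC 1918 range)


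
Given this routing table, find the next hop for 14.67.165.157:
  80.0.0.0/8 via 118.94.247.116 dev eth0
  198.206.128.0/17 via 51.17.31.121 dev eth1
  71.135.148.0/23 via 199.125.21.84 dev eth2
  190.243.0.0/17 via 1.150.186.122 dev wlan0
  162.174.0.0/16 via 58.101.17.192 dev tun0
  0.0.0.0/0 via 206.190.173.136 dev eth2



Longest prefix match for 14.67.165.157:
  /8 80.0.0.0: no
  /17 198.206.128.0: no
  /23 71.135.148.0: no
  /17 190.243.0.0: no
  /16 162.174.0.0: no
  /0 0.0.0.0: MATCH
Selected: next-hop 206.190.173.136 via eth2 (matched /0)


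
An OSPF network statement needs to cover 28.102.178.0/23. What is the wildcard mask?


Subnet mask: 255.255.254.0
Wildcard = 255.255.255.255 - subnet mask
255 - 255 = 0
255 - 255 = 0
255 - 254 = 1
255 - 0 = 255
Wildcard: 0.0.1.255


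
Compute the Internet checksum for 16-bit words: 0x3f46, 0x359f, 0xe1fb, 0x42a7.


Sum all words (with carry folding):
+ 0x3f46 = 0x3f46
+ 0x359f = 0x74e5
+ 0xe1fb = 0x56e1
+ 0x42a7 = 0x9988
One's complement: ~0x9988
Checksum = 0x6677


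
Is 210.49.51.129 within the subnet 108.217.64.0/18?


Subnet network: 108.217.64.0
Test IP AND mask: 210.49.0.0
No, 210.49.51.129 is not in 108.217.64.0/18


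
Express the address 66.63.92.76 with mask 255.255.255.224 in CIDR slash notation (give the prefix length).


Binary: 11111111.11111111.11111111.11100000
Count leading 1s
Prefix: /27


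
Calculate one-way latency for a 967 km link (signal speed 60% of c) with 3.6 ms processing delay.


Speed = 0.6 * 3e5 km/s = 180000 km/s
Propagation delay = 967 / 180000 = 0.0054 s = 5.3722 ms
Processing delay = 3.6 ms
Total one-way latency = 8.9722 ms


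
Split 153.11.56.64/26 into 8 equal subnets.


New prefix = 26 + 3 = 29
Each subnet has 8 addresses
  153.11.56.64/29
  153.11.56.72/29
  153.11.56.80/29
  153.11.56.88/29
  153.11.56.96/29
  153.11.56.104/29
  153.11.56.112/29
  153.11.56.120/29
Subnets: 153.11.56.64/29, 153.11.56.72/29, 153.11.56.80/29, 153.11.56.88/29, 153.11.56.96/29, 153.11.56.104/29, 153.11.56.112/29, 153.11.56.120/29


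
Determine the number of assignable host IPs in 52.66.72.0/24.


Host bits = 32 - 24 = 8
Total addresses = 2^8 = 256
Usable = total - 2 (network and broadcast)
Usable hosts: 254


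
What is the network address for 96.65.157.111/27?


IP:   01100000.01000001.10011101.01101111
Mask: 11111111.11111111.11111111.11100000
AND operation:
Net:  01100000.01000001.10011101.01100000
Network: 96.65.157.96/27


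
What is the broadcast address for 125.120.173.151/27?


Network: 125.120.173.128/27
Host bits = 5
Set all host bits to 1:
Broadcast: 125.120.173.159


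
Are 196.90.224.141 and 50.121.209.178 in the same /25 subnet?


Mask: 255.255.255.128
196.90.224.141 AND mask = 196.90.224.128
50.121.209.178 AND mask = 50.121.209.128
No, different subnets (196.90.224.128 vs 50.121.209.128)


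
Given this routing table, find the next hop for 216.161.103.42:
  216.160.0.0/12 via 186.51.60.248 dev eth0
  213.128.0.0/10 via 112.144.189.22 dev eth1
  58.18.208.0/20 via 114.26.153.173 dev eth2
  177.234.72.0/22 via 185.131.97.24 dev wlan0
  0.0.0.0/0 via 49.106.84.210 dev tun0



Longest prefix match for 216.161.103.42:
  /12 216.160.0.0: MATCH
  /10 213.128.0.0: no
  /20 58.18.208.0: no
  /22 177.234.72.0: no
  /0 0.0.0.0: MATCH
Selected: next-hop 186.51.60.248 via eth0 (matched /12)


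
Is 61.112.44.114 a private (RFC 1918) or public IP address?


RFC 1918 private ranges:
  10.0.0.0/8 (10.0.0.0 - 10.255.255.255)
  172.16.0.0/12 (172.16.0.0 - 172.31.255.255)
  192.168.0.0/16 (192.168.0.0 - 192.168.255.255)
Public (not in any RFC 1918 range)


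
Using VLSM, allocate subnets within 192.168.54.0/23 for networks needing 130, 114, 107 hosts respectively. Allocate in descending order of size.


130 hosts -> /24 (254 usable): 192.168.54.0/24
114 hosts -> /25 (126 usable): 192.168.55.0/25
107 hosts -> /25 (126 usable): 192.168.55.128/25
Allocation: 192.168.54.0/24 (130 hosts, 254 usable); 192.168.55.0/25 (114 hosts, 126 usable); 192.168.55.128/25 (107 hosts, 126 usable)


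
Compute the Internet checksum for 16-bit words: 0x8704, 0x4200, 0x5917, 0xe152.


Sum all words (with carry folding):
+ 0x8704 = 0x8704
+ 0x4200 = 0xc904
+ 0x5917 = 0x221c
+ 0xe152 = 0x036f
One's complement: ~0x036f
Checksum = 0xfc90


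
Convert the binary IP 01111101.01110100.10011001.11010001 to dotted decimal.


01111101 = 125
01110100 = 116
10011001 = 153
11010001 = 209
IP: 125.116.153.209


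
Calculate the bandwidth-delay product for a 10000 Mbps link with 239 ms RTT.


BDP = bandwidth * RTT
= 10000 Mbps * 239 ms
= 10000 * 1e6 * 239 / 1000 bits
= 2390000000 bits
= 298750000 bytes
= 291748.0469 KB
BDP = 2390000000 bits (298750000 bytes)


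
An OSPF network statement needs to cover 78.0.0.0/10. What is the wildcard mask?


Subnet mask: 255.192.0.0
Wildcard = 255.255.255.255 - subnet mask
255 - 255 = 0
255 - 192 = 63
255 - 0 = 255
255 - 0 = 255
Wildcard: 0.63.255.255


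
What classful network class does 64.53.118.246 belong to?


First octet: 64
Binary: 01000000
0xxxxxxx -> Class A (1-126)
Class A, default mask 255.0.0.0 (/8)


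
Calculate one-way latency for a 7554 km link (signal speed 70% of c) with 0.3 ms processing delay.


Speed = 0.7 * 3e5 km/s = 210000 km/s
Propagation delay = 7554 / 210000 = 0.036 s = 35.9714 ms
Processing delay = 0.3 ms
Total one-way latency = 36.2714 ms


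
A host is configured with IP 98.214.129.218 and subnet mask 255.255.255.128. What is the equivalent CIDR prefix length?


Binary: 11111111.11111111.11111111.10000000
Count leading 1s
Prefix: /25


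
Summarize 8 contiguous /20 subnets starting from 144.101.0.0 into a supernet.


Original prefix: /20
Number of subnets: 8 = 2^3
New prefix = 20 - 3 = 17
Supernet: 144.101.0.0/17


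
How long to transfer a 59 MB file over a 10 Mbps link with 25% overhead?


Effective throughput = 10 * (1 - 25/100) = 7.5 Mbps
File size in Mb = 59 * 8 = 472 Mb
Time = 472 / 7.5
Time = 62.9333 seconds


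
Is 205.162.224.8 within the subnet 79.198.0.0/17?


Subnet network: 79.198.0.0
Test IP AND mask: 205.162.128.0
No, 205.162.224.8 is not in 79.198.0.0/17


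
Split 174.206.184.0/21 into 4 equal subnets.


New prefix = 21 + 2 = 23
Each subnet has 512 addresses
  174.206.184.0/23
  174.206.186.0/23
  174.206.188.0/23
  174.206.190.0/23
Subnets: 174.206.184.0/23, 174.206.186.0/23, 174.206.188.0/23, 174.206.190.0/23


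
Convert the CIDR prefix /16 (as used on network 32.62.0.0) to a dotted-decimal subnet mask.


/16 means 16 network bits, 16 host bits
Binary: 11111111111111110000000000000000
Mask: 255.255.0.0


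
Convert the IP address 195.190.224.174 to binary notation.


195 = 11000011
190 = 10111110
224 = 11100000
174 = 10101110
Binary: 11000011.10111110.11100000.10101110


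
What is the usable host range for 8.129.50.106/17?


Network: 8.129.0.0
Broadcast: 8.129.127.255
First usable = network + 1
Last usable = broadcast - 1
Range: 8.129.0.1 to 8.129.127.254


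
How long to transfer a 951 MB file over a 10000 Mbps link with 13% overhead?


Effective throughput = 10000 * (1 - 13/100) = 8700 Mbps
File size in Mb = 951 * 8 = 7608 Mb
Time = 7608 / 8700
Time = 0.8745 seconds


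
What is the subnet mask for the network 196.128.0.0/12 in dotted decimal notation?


/12 means 12 network bits, 20 host bits
Binary: 11111111111100000000000000000000
Mask: 255.240.0.0


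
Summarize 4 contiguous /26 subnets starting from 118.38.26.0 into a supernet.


Original prefix: /26
Number of subnets: 4 = 2^2
New prefix = 26 - 2 = 24
Supernet: 118.38.26.0/24


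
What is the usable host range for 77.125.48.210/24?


Network: 77.125.48.0
Broadcast: 77.125.48.255
First usable = network + 1
Last usable = broadcast - 1
Range: 77.125.48.1 to 77.125.48.254


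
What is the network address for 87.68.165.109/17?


IP:   01010111.01000100.10100101.01101101
Mask: 11111111.11111111.10000000.00000000
AND operation:
Net:  01010111.01000100.10000000.00000000
Network: 87.68.128.0/17


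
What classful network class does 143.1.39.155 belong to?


First octet: 143
Binary: 10001111
10xxxxxx -> Class B (128-191)
Class B, default mask 255.255.0.0 (/16)


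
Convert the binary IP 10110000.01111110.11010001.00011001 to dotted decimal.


10110000 = 176
01111110 = 126
11010001 = 209
00011001 = 25
IP: 176.126.209.25


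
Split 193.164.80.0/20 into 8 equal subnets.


New prefix = 20 + 3 = 23
Each subnet has 512 addresses
  193.164.80.0/23
  193.164.82.0/23
  193.164.84.0/23
  193.164.86.0/23
  193.164.88.0/23
  193.164.90.0/23
  193.164.92.0/23
  193.164.94.0/23
Subnets: 193.164.80.0/23, 193.164.82.0/23, 193.164.84.0/23, 193.164.86.0/23, 193.164.88.0/23, 193.164.90.0/23, 193.164.92.0/23, 193.164.94.0/23


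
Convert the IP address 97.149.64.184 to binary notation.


97 = 01100001
149 = 10010101
64 = 01000000
184 = 10111000
Binary: 01100001.10010101.01000000.10111000


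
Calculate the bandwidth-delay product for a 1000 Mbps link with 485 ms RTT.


BDP = bandwidth * RTT
= 1000 Mbps * 485 ms
= 1000 * 1e6 * 485 / 1000 bits
= 485000000 bits
= 60625000 bytes
= 59204.1016 KB
BDP = 485000000 bits (60625000 bytes)


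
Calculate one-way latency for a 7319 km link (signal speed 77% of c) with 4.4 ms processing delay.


Speed = 0.77 * 3e5 km/s = 231000 km/s
Propagation delay = 7319 / 231000 = 0.0317 s = 31.684 ms
Processing delay = 4.4 ms
Total one-way latency = 36.084 ms


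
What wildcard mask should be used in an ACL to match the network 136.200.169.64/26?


Subnet mask: 255.255.255.192
Wildcard = 255.255.255.255 - subnet mask
255 - 255 = 0
255 - 255 = 0
255 - 255 = 0
255 - 192 = 63
Wildcard: 0.0.0.63


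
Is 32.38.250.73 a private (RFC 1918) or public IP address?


RFC 1918 private ranges:
  10.0.0.0/8 (10.0.0.0 - 10.255.255.255)
  172.16.0.0/12 (172.16.0.0 - 172.31.255.255)
  192.168.0.0/16 (192.168.0.0 - 192.168.255.255)
Public (not in any RFC 1918 range)


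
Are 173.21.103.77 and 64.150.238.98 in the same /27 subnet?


Mask: 255.255.255.224
173.21.103.77 AND mask = 173.21.103.64
64.150.238.98 AND mask = 64.150.238.96
No, different subnets (173.21.103.64 vs 64.150.238.96)


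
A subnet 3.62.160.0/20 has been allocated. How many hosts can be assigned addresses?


Host bits = 32 - 20 = 12
Total addresses = 2^12 = 4096
Usable = total - 2 (network and broadcast)
Usable hosts: 4094


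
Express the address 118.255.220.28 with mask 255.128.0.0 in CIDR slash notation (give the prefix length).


Binary: 11111111.10000000.00000000.00000000
Count leading 1s
Prefix: /9


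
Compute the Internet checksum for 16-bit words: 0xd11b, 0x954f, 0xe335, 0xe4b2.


Sum all words (with carry folding):
+ 0xd11b = 0xd11b
+ 0x954f = 0x666b
+ 0xe335 = 0x49a1
+ 0xe4b2 = 0x2e54
One's complement: ~0x2e54
Checksum = 0xd1ab


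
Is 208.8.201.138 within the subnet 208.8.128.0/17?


Subnet network: 208.8.128.0
Test IP AND mask: 208.8.128.0
Yes, 208.8.201.138 is in 208.8.128.0/17


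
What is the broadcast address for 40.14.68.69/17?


Network: 40.14.0.0/17
Host bits = 15
Set all host bits to 1:
Broadcast: 40.14.127.255


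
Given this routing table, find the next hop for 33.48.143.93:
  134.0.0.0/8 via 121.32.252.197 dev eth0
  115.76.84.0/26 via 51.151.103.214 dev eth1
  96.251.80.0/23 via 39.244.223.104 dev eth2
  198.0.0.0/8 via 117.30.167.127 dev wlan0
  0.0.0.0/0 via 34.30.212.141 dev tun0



Longest prefix match for 33.48.143.93:
  /8 134.0.0.0: no
  /26 115.76.84.0: no
  /23 96.251.80.0: no
  /8 198.0.0.0: no
  /0 0.0.0.0: MATCH
Selected: next-hop 34.30.212.141 via tun0 (matched /0)


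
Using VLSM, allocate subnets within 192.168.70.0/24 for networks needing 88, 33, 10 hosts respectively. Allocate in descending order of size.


88 hosts -> /25 (126 usable): 192.168.70.0/25
33 hosts -> /26 (62 usable): 192.168.70.128/26
10 hosts -> /28 (14 usable): 192.168.70.192/28
Allocation: 192.168.70.0/25 (88 hosts, 126 usable); 192.168.70.128/26 (33 hosts, 62 usable); 192.168.70.192/28 (10 hosts, 14 usable)


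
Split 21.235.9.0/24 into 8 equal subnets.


New prefix = 24 + 3 = 27
Each subnet has 32 addresses
  21.235.9.0/27
  21.235.9.32/27
  21.235.9.64/27
  21.235.9.96/27
  21.235.9.128/27
  21.235.9.160/27
  21.235.9.192/27
  21.235.9.224/27
Subnets: 21.235.9.0/27, 21.235.9.32/27, 21.235.9.64/27, 21.235.9.96/27, 21.235.9.128/27, 21.235.9.160/27, 21.235.9.192/27, 21.235.9.224/27


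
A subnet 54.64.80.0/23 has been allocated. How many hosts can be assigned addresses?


Host bits = 32 - 23 = 9
Total addresses = 2^9 = 512
Usable = total - 2 (network and broadcast)
Usable hosts: 510


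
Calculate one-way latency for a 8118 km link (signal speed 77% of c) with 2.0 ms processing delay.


Speed = 0.77 * 3e5 km/s = 231000 km/s
Propagation delay = 8118 / 231000 = 0.0351 s = 35.1429 ms
Processing delay = 2.0 ms
Total one-way latency = 37.1429 ms


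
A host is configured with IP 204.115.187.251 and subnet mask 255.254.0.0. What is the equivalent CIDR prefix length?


Binary: 11111111.11111110.00000000.00000000
Count leading 1s
Prefix: /15


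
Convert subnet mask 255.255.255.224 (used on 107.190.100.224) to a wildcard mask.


Subnet mask: 255.255.255.224
Wildcard = 255.255.255.255 - subnet mask
255 - 255 = 0
255 - 255 = 0
255 - 255 = 0
255 - 224 = 31
Wildcard: 0.0.0.31


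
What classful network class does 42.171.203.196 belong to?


First octet: 42
Binary: 00101010
0xxxxxxx -> Class A (1-126)
Class A, default mask 255.0.0.0 (/8)


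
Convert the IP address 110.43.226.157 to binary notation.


110 = 01101110
43 = 00101011
226 = 11100010
157 = 10011101
Binary: 01101110.00101011.11100010.10011101


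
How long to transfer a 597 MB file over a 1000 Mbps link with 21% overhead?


Effective throughput = 1000 * (1 - 21/100) = 790 Mbps
File size in Mb = 597 * 8 = 4776 Mb
Time = 4776 / 790
Time = 6.0456 seconds


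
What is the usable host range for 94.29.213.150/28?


Network: 94.29.213.144
Broadcast: 94.29.213.159
First usable = network + 1
Last usable = broadcast - 1
Range: 94.29.213.145 to 94.29.213.158


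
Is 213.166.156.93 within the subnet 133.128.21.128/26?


Subnet network: 133.128.21.128
Test IP AND mask: 213.166.156.64
No, 213.166.156.93 is not in 133.128.21.128/26


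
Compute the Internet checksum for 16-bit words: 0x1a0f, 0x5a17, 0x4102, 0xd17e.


Sum all words (with carry folding):
+ 0x1a0f = 0x1a0f
+ 0x5a17 = 0x7426
+ 0x4102 = 0xb528
+ 0xd17e = 0x86a7
One's complement: ~0x86a7
Checksum = 0x7958


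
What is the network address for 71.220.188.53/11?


IP:   01000111.11011100.10111100.00110101
Mask: 11111111.11100000.00000000.00000000
AND operation:
Net:  01000111.11000000.00000000.00000000
Network: 71.192.0.0/11


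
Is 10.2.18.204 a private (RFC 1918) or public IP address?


RFC 1918 private ranges:
  10.0.0.0/8 (10.0.0.0 - 10.255.255.255)
  172.16.0.0/12 (172.16.0.0 - 172.31.255.255)
  192.168.0.0/16 (192.168.0.0 - 192.168.255.255)
Private (in 10.0.0.0/8)


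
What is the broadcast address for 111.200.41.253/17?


Network: 111.200.0.0/17
Host bits = 15
Set all host bits to 1:
Broadcast: 111.200.127.255


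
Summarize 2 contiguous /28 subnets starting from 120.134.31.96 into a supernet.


Original prefix: /28
Number of subnets: 2 = 2^1
New prefix = 28 - 1 = 27
Supernet: 120.134.31.96/27


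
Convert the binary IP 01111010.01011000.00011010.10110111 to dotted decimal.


01111010 = 122
01011000 = 88
00011010 = 26
10110111 = 183
IP: 122.88.26.183


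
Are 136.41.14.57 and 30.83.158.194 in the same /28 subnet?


Mask: 255.255.255.240
136.41.14.57 AND mask = 136.41.14.48
30.83.158.194 AND mask = 30.83.158.192
No, different subnets (136.41.14.48 vs 30.83.158.192)


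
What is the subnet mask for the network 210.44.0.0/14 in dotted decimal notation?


/14 means 14 network bits, 18 host bits
Binary: 11111111111111000000000000000000
Mask: 255.252.0.0


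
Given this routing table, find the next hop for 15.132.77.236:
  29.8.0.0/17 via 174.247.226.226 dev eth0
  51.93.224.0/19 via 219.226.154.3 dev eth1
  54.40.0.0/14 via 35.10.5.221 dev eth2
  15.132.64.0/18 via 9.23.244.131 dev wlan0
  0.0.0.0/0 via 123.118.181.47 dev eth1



Longest prefix match for 15.132.77.236:
  /17 29.8.0.0: no
  /19 51.93.224.0: no
  /14 54.40.0.0: no
  /18 15.132.64.0: MATCH
  /0 0.0.0.0: MATCH
Selected: next-hop 9.23.244.131 via wlan0 (matched /18)


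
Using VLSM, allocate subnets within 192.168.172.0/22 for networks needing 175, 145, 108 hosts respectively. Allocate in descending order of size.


175 hosts -> /24 (254 usable): 192.168.172.0/24
145 hosts -> /24 (254 usable): 192.168.173.0/24
108 hosts -> /25 (126 usable): 192.168.174.0/25
Allocation: 192.168.172.0/24 (175 hosts, 254 usable); 192.168.173.0/24 (145 hosts, 254 usable); 192.168.174.0/25 (108 hosts, 126 usable)


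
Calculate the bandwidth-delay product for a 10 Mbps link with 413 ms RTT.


BDP = bandwidth * RTT
= 10 Mbps * 413 ms
= 10 * 1e6 * 413 / 1000 bits
= 4130000 bits
= 516250 bytes
= 504.1504 KB
BDP = 4130000 bits (516250 bytes)


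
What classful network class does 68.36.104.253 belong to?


First octet: 68
Binary: 01000100
0xxxxxxx -> Class A (1-126)
Class A, default mask 255.0.0.0 (/8)


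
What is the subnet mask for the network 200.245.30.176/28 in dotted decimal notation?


/28 means 28 network bits, 4 host bits
Binary: 11111111111111111111111111110000
Mask: 255.255.255.240


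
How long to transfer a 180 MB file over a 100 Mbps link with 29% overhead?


Effective throughput = 100 * (1 - 29/100) = 71 Mbps
File size in Mb = 180 * 8 = 1440 Mb
Time = 1440 / 71
Time = 20.2817 seconds


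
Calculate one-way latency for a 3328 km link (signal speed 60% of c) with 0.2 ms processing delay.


Speed = 0.6 * 3e5 km/s = 180000 km/s
Propagation delay = 3328 / 180000 = 0.0185 s = 18.4889 ms
Processing delay = 0.2 ms
Total one-way latency = 18.6889 ms


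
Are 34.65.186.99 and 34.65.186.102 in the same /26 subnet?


Mask: 255.255.255.192
34.65.186.99 AND mask = 34.65.186.64
34.65.186.102 AND mask = 34.65.186.64
Yes, same subnet (34.65.186.64)


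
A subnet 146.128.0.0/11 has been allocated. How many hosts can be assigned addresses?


Host bits = 32 - 11 = 21
Total addresses = 2^21 = 2097152
Usable = total - 2 (network and broadcast)
Usable hosts: 2097150


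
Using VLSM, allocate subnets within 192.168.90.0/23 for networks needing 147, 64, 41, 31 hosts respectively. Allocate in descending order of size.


147 hosts -> /24 (254 usable): 192.168.90.0/24
64 hosts -> /25 (126 usable): 192.168.91.0/25
41 hosts -> /26 (62 usable): 192.168.91.128/26
31 hosts -> /26 (62 usable): 192.168.91.192/26
Allocation: 192.168.90.0/24 (147 hosts, 254 usable); 192.168.91.0/25 (64 hosts, 126 usable); 192.168.91.128/26 (41 hosts, 62 usable); 192.168.91.192/26 (31 hosts, 62 usable)


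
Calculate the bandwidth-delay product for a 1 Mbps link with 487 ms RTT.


BDP = bandwidth * RTT
= 1 Mbps * 487 ms
= 1 * 1e6 * 487 / 1000 bits
= 487000 bits
= 60875 bytes
= 59.4482 KB
BDP = 487000 bits (60875 bytes)


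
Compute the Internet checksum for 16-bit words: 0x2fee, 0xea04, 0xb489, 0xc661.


Sum all words (with carry folding):
+ 0x2fee = 0x2fee
+ 0xea04 = 0x19f3
+ 0xb489 = 0xce7c
+ 0xc661 = 0x94de
One's complement: ~0x94de
Checksum = 0x6b21


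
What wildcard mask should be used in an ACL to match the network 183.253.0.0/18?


Subnet mask: 255.255.192.0
Wildcard = 255.255.255.255 - subnet mask
255 - 255 = 0
255 - 255 = 0
255 - 192 = 63
255 - 0 = 255
Wildcard: 0.0.63.255


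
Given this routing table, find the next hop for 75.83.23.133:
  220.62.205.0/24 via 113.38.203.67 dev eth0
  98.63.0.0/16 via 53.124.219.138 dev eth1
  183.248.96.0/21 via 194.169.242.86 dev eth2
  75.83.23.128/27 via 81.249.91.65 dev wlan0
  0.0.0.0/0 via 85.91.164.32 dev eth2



Longest prefix match for 75.83.23.133:
  /24 220.62.205.0: no
  /16 98.63.0.0: no
  /21 183.248.96.0: no
  /27 75.83.23.128: MATCH
  /0 0.0.0.0: MATCH
Selected: next-hop 81.249.91.65 via wlan0 (matched /27)


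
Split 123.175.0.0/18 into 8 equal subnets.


New prefix = 18 + 3 = 21
Each subnet has 2048 addresses
  123.175.0.0/21
  123.175.8.0/21
  123.175.16.0/21
  123.175.24.0/21
  123.175.32.0/21
  123.175.40.0/21
  123.175.48.0/21
  123.175.56.0/21
Subnets: 123.175.0.0/21, 123.175.8.0/21, 123.175.16.0/21, 123.175.24.0/21, 123.175.32.0/21, 123.175.40.0/21, 123.175.48.0/21, 123.175.56.0/21


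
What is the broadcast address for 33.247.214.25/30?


Network: 33.247.214.24/30
Host bits = 2
Set all host bits to 1:
Broadcast: 33.247.214.27


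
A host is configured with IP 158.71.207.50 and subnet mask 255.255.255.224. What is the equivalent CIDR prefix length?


Binary: 11111111.11111111.11111111.11100000
Count leading 1s
Prefix: /27


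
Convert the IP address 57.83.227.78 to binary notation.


57 = 00111001
83 = 01010011
227 = 11100011
78 = 01001110
Binary: 00111001.01010011.11100011.01001110


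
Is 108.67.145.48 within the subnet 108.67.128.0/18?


Subnet network: 108.67.128.0
Test IP AND mask: 108.67.128.0
Yes, 108.67.145.48 is in 108.67.128.0/18


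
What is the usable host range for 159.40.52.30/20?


Network: 159.40.48.0
Broadcast: 159.40.63.255
First usable = network + 1
Last usable = broadcast - 1
Range: 159.40.48.1 to 159.40.63.254


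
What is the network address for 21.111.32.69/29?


IP:   00010101.01101111.00100000.01000101
Mask: 11111111.11111111.11111111.11111000
AND operation:
Net:  00010101.01101111.00100000.01000000
Network: 21.111.32.64/29


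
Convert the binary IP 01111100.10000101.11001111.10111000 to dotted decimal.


01111100 = 124
10000101 = 133
11001111 = 207
10111000 = 184
IP: 124.133.207.184


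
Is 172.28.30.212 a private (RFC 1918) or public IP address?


RFC 1918 private ranges:
  10.0.0.0/8 (10.0.0.0 - 10.255.255.255)
  172.16.0.0/12 (172.16.0.0 - 172.31.255.255)
  192.168.0.0/16 (192.168.0.0 - 192.168.255.255)
Private (in 172.16.0.0/12)


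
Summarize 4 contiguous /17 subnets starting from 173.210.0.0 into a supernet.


Original prefix: /17
Number of subnets: 4 = 2^2
New prefix = 17 - 2 = 15
Supernet: 173.210.0.0/15


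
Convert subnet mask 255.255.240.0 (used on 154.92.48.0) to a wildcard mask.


Subnet mask: 255.255.240.0
Wildcard = 255.255.255.255 - subnet mask
255 - 255 = 0
255 - 255 = 0
255 - 240 = 15
255 - 0 = 255
Wildcard: 0.0.15.255


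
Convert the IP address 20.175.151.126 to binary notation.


20 = 00010100
175 = 10101111
151 = 10010111
126 = 01111110
Binary: 00010100.10101111.10010111.01111110


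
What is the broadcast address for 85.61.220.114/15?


Network: 85.60.0.0/15
Host bits = 17
Set all host bits to 1:
Broadcast: 85.61.255.255


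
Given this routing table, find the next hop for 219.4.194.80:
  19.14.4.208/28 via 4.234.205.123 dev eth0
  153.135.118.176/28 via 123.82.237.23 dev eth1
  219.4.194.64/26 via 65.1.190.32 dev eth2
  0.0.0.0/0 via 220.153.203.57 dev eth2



Longest prefix match for 219.4.194.80:
  /28 19.14.4.208: no
  /28 153.135.118.176: no
  /26 219.4.194.64: MATCH
  /0 0.0.0.0: MATCH
Selected: next-hop 65.1.190.32 via eth2 (matched /26)


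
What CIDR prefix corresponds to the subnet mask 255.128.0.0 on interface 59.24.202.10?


Binary: 11111111.10000000.00000000.00000000
Count leading 1s
Prefix: /9


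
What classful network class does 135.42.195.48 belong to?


First octet: 135
Binary: 10000111
10xxxxxx -> Class B (128-191)
Class B, default mask 255.255.0.0 (/16)


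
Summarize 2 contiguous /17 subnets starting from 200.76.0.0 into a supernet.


Original prefix: /17
Number of subnets: 2 = 2^1
New prefix = 17 - 1 = 16
Supernet: 200.76.0.0/16


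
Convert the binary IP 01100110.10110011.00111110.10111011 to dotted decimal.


01100110 = 102
10110011 = 179
00111110 = 62
10111011 = 187
IP: 102.179.62.187


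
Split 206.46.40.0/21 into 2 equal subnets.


New prefix = 21 + 1 = 22
Each subnet has 1024 addresses
  206.46.40.0/22
  206.46.44.0/22
Subnets: 206.46.40.0/22, 206.46.44.0/22


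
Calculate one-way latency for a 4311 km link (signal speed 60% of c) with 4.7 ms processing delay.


Speed = 0.6 * 3e5 km/s = 180000 km/s
Propagation delay = 4311 / 180000 = 0.0239 s = 23.95 ms
Processing delay = 4.7 ms
Total one-way latency = 28.65 ms


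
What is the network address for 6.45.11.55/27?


IP:   00000110.00101101.00001011.00110111
Mask: 11111111.11111111.11111111.11100000
AND operation:
Net:  00000110.00101101.00001011.00100000
Network: 6.45.11.32/27


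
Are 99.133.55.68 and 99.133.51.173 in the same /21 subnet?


Mask: 255.255.248.0
99.133.55.68 AND mask = 99.133.48.0
99.133.51.173 AND mask = 99.133.48.0
Yes, same subnet (99.133.48.0)


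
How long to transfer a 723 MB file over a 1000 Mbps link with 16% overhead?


Effective throughput = 1000 * (1 - 16/100) = 840 Mbps
File size in Mb = 723 * 8 = 5784 Mb
Time = 5784 / 840
Time = 6.8857 seconds


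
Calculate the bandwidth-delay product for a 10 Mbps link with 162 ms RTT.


BDP = bandwidth * RTT
= 10 Mbps * 162 ms
= 10 * 1e6 * 162 / 1000 bits
= 1620000 bits
= 202500 bytes
= 197.7539 KB
BDP = 1620000 bits (202500 bytes)


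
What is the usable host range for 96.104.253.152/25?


Network: 96.104.253.128
Broadcast: 96.104.253.255
First usable = network + 1
Last usable = broadcast - 1
Range: 96.104.253.129 to 96.104.253.254


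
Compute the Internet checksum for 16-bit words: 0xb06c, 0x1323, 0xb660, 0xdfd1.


Sum all words (with carry folding):
+ 0xb06c = 0xb06c
+ 0x1323 = 0xc38f
+ 0xb660 = 0x79f0
+ 0xdfd1 = 0x59c2
One's complement: ~0x59c2
Checksum = 0xa63d


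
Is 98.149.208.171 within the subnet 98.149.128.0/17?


Subnet network: 98.149.128.0
Test IP AND mask: 98.149.128.0
Yes, 98.149.208.171 is in 98.149.128.0/17


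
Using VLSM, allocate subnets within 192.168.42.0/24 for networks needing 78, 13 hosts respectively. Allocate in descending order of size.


78 hosts -> /25 (126 usable): 192.168.42.0/25
13 hosts -> /28 (14 usable): 192.168.42.128/28
Allocation: 192.168.42.0/25 (78 hosts, 126 usable); 192.168.42.128/28 (13 hosts, 14 usable)


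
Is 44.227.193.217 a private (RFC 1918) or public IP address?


RFC 1918 private ranges:
  10.0.0.0/8 (10.0.0.0 - 10.255.255.255)
  172.16.0.0/12 (172.16.0.0 - 172.31.255.255)
  192.168.0.0/16 (192.168.0.0 - 192.168.255.255)
Public (not in any RFC 1918 range)


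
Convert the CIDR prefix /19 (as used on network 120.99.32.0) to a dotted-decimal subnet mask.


/19 means 19 network bits, 13 host bits
Binary: 11111111111111111110000000000000
Mask: 255.255.224.0


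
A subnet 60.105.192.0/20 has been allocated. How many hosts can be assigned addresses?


Host bits = 32 - 20 = 12
Total addresses = 2^12 = 4096
Usable = total - 2 (network and broadcast)
Usable hosts: 4094


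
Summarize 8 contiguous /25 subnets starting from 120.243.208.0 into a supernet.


Original prefix: /25
Number of subnets: 8 = 2^3
New prefix = 25 - 3 = 22
Supernet: 120.243.208.0/22


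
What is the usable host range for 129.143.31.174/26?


Network: 129.143.31.128
Broadcast: 129.143.31.191
First usable = network + 1
Last usable = broadcast - 1
Range: 129.143.31.129 to 129.143.31.190


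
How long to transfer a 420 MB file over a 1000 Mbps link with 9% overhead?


Effective throughput = 1000 * (1 - 9/100) = 910 Mbps
File size in Mb = 420 * 8 = 3360 Mb
Time = 3360 / 910
Time = 3.6923 seconds


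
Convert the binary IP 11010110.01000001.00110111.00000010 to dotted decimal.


11010110 = 214
01000001 = 65
00110111 = 55
00000010 = 2
IP: 214.65.55.2


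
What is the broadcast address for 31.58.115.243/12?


Network: 31.48.0.0/12
Host bits = 20
Set all host bits to 1:
Broadcast: 31.63.255.255


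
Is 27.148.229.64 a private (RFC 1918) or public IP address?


RFC 1918 private ranges:
  10.0.0.0/8 (10.0.0.0 - 10.255.255.255)
  172.16.0.0/12 (172.16.0.0 - 172.31.255.255)
  192.168.0.0/16 (192.168.0.0 - 192.168.255.255)
Public (not in any RFC 1918 range)


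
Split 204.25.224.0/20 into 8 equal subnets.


New prefix = 20 + 3 = 23
Each subnet has 512 addresses
  204.25.224.0/23
  204.25.226.0/23
  204.25.228.0/23
  204.25.230.0/23
  204.25.232.0/23
  204.25.234.0/23
  204.25.236.0/23
  204.25.238.0/23
Subnets: 204.25.224.0/23, 204.25.226.0/23, 204.25.228.0/23, 204.25.230.0/23, 204.25.232.0/23, 204.25.234.0/23, 204.25.236.0/23, 204.25.238.0/23


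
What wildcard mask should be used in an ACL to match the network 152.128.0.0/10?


Subnet mask: 255.192.0.0
Wildcard = 255.255.255.255 - subnet mask
255 - 255 = 0
255 - 192 = 63
255 - 0 = 255
255 - 0 = 255
Wildcard: 0.63.255.255


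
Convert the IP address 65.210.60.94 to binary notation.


65 = 01000001
210 = 11010010
60 = 00111100
94 = 01011110
Binary: 01000001.11010010.00111100.01011110


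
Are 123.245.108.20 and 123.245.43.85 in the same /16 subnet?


Mask: 255.255.0.0
123.245.108.20 AND mask = 123.245.0.0
123.245.43.85 AND mask = 123.245.0.0
Yes, same subnet (123.245.0.0)


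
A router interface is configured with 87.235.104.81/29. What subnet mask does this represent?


/29 means 29 network bits, 3 host bits
Binary: 11111111111111111111111111111000
Mask: 255.255.255.248


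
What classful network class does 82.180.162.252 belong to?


First octet: 82
Binary: 01010010
0xxxxxxx -> Class A (1-126)
Class A, default mask 255.0.0.0 (/8)


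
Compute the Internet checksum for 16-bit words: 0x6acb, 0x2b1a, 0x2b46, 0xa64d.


Sum all words (with carry folding):
+ 0x6acb = 0x6acb
+ 0x2b1a = 0x95e5
+ 0x2b46 = 0xc12b
+ 0xa64d = 0x6779
One's complement: ~0x6779
Checksum = 0x9886


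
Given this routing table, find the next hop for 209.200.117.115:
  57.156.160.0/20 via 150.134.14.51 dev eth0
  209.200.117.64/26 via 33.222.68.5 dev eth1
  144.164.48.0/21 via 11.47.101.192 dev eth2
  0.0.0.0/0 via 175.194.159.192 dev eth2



Longest prefix match for 209.200.117.115:
  /20 57.156.160.0: no
  /26 209.200.117.64: MATCH
  /21 144.164.48.0: no
  /0 0.0.0.0: MATCH
Selected: next-hop 33.222.68.5 via eth1 (matched /26)


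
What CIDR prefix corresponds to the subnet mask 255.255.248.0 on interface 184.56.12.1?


Binary: 11111111.11111111.11111000.00000000
Count leading 1s
Prefix: /21


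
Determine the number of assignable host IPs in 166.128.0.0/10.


Host bits = 32 - 10 = 22
Total addresses = 2^22 = 4194304
Usable = total - 2 (network and broadcast)
Usable hosts: 4194302


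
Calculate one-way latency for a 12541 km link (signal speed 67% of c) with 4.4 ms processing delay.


Speed = 0.67 * 3e5 km/s = 201000 km/s
Propagation delay = 12541 / 201000 = 0.0624 s = 62.393 ms
Processing delay = 4.4 ms
Total one-way latency = 66.793 ms


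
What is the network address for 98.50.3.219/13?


IP:   01100010.00110010.00000011.11011011
Mask: 11111111.11111000.00000000.00000000
AND operation:
Net:  01100010.00110000.00000000.00000000
Network: 98.48.0.0/13


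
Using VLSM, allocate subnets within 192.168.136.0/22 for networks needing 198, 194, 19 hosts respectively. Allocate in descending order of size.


198 hosts -> /24 (254 usable): 192.168.136.0/24
194 hosts -> /24 (254 usable): 192.168.137.0/24
19 hosts -> /27 (30 usable): 192.168.138.0/27
Allocation: 192.168.136.0/24 (198 hosts, 254 usable); 192.168.137.0/24 (194 hosts, 254 usable); 192.168.138.0/27 (19 hosts, 30 usable)


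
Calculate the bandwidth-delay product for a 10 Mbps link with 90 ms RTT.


BDP = bandwidth * RTT
= 10 Mbps * 90 ms
= 10 * 1e6 * 90 / 1000 bits
= 900000 bits
= 112500 bytes
= 109.8633 KB
BDP = 900000 bits (112500 bytes)


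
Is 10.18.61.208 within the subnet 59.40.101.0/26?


Subnet network: 59.40.101.0
Test IP AND mask: 10.18.61.192
No, 10.18.61.208 is not in 59.40.101.0/26


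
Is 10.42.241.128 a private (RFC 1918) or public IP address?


RFC 1918 private ranges:
  10.0.0.0/8 (10.0.0.0 - 10.255.255.255)
  172.16.0.0/12 (172.16.0.0 - 172.31.255.255)
  192.168.0.0/16 (192.168.0.0 - 192.168.255.255)
Private (in 10.0.0.0/8)


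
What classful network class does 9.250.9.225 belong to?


First octet: 9
Binary: 00001001
0xxxxxxx -> Class A (1-126)
Class A, default mask 255.0.0.0 (/8)


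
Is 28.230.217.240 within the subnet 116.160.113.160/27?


Subnet network: 116.160.113.160
Test IP AND mask: 28.230.217.224
No, 28.230.217.240 is not in 116.160.113.160/27


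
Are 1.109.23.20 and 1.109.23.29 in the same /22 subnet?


Mask: 255.255.252.0
1.109.23.20 AND mask = 1.109.20.0
1.109.23.29 AND mask = 1.109.20.0
Yes, same subnet (1.109.20.0)


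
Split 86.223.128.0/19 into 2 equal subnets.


New prefix = 19 + 1 = 20
Each subnet has 4096 addresses
  86.223.128.0/20
  86.223.144.0/20
Subnets: 86.223.128.0/20, 86.223.144.0/20


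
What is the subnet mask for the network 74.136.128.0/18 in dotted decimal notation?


/18 means 18 network bits, 14 host bits
Binary: 11111111111111111100000000000000
Mask: 255.255.192.0


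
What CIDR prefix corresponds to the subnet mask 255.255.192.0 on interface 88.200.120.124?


Binary: 11111111.11111111.11000000.00000000
Count leading 1s
Prefix: /18


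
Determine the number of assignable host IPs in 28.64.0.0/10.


Host bits = 32 - 10 = 22
Total addresses = 2^22 = 4194304
Usable = total - 2 (network and broadcast)
Usable hosts: 4194302


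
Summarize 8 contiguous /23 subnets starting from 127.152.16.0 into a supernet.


Original prefix: /23
Number of subnets: 8 = 2^3
New prefix = 23 - 3 = 20
Supernet: 127.152.16.0/20


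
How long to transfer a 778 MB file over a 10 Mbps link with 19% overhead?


Effective throughput = 10 * (1 - 19/100) = 8.1 Mbps
File size in Mb = 778 * 8 = 6224 Mb
Time = 6224 / 8.1
Time = 768.3951 seconds


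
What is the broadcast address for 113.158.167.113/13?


Network: 113.152.0.0/13
Host bits = 19
Set all host bits to 1:
Broadcast: 113.159.255.255


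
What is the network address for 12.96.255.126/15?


IP:   00001100.01100000.11111111.01111110
Mask: 11111111.11111110.00000000.00000000
AND operation:
Net:  00001100.01100000.00000000.00000000
Network: 12.96.0.0/15


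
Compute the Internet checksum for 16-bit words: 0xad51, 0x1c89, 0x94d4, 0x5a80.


Sum all words (with carry folding):
+ 0xad51 = 0xad51
+ 0x1c89 = 0xc9da
+ 0x94d4 = 0x5eaf
+ 0x5a80 = 0xb92f
One's complement: ~0xb92f
Checksum = 0x46d0


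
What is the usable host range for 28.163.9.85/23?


Network: 28.163.8.0
Broadcast: 28.163.9.255
First usable = network + 1
Last usable = broadcast - 1
Range: 28.163.8.1 to 28.163.9.254


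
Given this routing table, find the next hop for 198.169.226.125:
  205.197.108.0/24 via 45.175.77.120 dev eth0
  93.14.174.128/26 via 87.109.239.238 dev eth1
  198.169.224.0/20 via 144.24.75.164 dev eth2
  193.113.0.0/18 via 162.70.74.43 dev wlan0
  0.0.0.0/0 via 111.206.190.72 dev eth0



Longest prefix match for 198.169.226.125:
  /24 205.197.108.0: no
  /26 93.14.174.128: no
  /20 198.169.224.0: MATCH
  /18 193.113.0.0: no
  /0 0.0.0.0: MATCH
Selected: next-hop 144.24.75.164 via eth2 (matched /20)


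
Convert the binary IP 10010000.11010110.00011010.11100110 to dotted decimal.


10010000 = 144
11010110 = 214
00011010 = 26
11100110 = 230
IP: 144.214.26.230


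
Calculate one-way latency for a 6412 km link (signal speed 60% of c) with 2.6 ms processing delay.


Speed = 0.6 * 3e5 km/s = 180000 km/s
Propagation delay = 6412 / 180000 = 0.0356 s = 35.6222 ms
Processing delay = 2.6 ms
Total one-way latency = 38.2222 ms


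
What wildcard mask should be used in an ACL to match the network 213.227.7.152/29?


Subnet mask: 255.255.255.248
Wildcard = 255.255.255.255 - subnet mask
255 - 255 = 0
255 - 255 = 0
255 - 255 = 0
255 - 248 = 7
Wildcard: 0.0.0.7


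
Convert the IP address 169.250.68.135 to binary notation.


169 = 10101001
250 = 11111010
68 = 01000100
135 = 10000111
Binary: 10101001.11111010.01000100.10000111


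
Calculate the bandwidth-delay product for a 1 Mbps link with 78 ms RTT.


BDP = bandwidth * RTT
= 1 Mbps * 78 ms
= 1 * 1e6 * 78 / 1000 bits
= 78000 bits
= 9750 bytes
= 9.5215 KB
BDP = 78000 bits (9750 bytes)


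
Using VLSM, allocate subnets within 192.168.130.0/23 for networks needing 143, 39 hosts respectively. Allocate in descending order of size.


143 hosts -> /24 (254 usable): 192.168.130.0/24
39 hosts -> /26 (62 usable): 192.168.131.0/26
Allocation: 192.168.130.0/24 (143 hosts, 254 usable); 192.168.131.0/26 (39 hosts, 62 usable)


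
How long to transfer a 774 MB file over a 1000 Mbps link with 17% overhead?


Effective throughput = 1000 * (1 - 17/100) = 830 Mbps
File size in Mb = 774 * 8 = 6192 Mb
Time = 6192 / 830
Time = 7.4602 seconds
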